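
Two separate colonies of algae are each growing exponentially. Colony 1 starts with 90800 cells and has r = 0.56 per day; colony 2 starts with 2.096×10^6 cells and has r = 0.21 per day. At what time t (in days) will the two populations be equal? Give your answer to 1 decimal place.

9.0 days

Set 90800·e^(0.56t) = 2.096×10^6·e^(0.21t).
e^((0.56 − 0.21)t) = 2.096×10^6/90800 → e^(0.35·t) = 23.084.
0.35·t = ln(23.084) = 3.1391, so t = 3.1391/0.35 = 8.9689.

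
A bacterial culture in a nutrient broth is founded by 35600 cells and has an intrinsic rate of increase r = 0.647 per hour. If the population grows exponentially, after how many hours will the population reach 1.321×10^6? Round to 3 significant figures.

Set N₀·e^(rt) = 1.321×10^6: e^(0.647·t) = 1.321×10^6/35600 = 37.107.
0.647·t = ln(37.107) = 3.6138, so t = 3.6138/0.647 = 5.5855.

5.59 hours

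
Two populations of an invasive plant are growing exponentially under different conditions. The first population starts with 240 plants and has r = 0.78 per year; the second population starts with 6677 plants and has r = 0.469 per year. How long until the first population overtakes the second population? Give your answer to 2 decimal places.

Set 240·e^(0.78t) = 6677·e^(0.469t).
e^((0.78 − 0.469)t) = 6677/240 → e^(0.311·t) = 27.821.
0.311·t = ln(27.821) = 3.3258, so t = 3.3258/0.311 = 10.694.

10.69 years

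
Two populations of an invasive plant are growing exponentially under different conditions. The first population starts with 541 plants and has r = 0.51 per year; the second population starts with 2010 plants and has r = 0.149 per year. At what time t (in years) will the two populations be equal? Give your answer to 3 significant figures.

3.64 years

Set 541·e^(0.51t) = 2010·e^(0.149t).
e^((0.51 − 0.149)t) = 2010/541 → e^(0.361·t) = 3.7153.
0.361·t = ln(3.7153) = 1.3125, so t = 1.3125/0.361 = 3.6357.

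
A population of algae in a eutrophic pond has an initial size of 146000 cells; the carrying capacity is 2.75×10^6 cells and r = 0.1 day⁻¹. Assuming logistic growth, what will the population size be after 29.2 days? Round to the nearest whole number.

1401673 cells

A = (K − N₀)/N₀ = (2.75×10^6 − 146000)/146000 = 17.836.
N(t) = K/(1 + A·e^(−rt)) = 2.75×10^6/(1 + 17.836×e^(−0.1×29.2)).
e^(−2.92) = 0.053934; denominator = 1 + 17.836×0.053934 = 1.9619.
N = 2.75×10^6/1.9619 = 1.401673×10^6.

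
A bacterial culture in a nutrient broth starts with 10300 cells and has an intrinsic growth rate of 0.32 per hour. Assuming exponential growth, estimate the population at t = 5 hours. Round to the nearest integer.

51016 cells

N(t) = N₀·e^(rt) = 10300 × e^(0.32×5) = 10300 × e^1.6.
e^1.6 ≈ 4.953, so N ≈ 10300 × 4.953 = 51016.2.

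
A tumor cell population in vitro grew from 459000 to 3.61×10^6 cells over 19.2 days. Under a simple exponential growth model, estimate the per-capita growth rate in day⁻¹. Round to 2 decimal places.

From N(t) = N₀·e^(rt): e^(r·19.2) = 3.61×10^6/459000 = 7.8649.
r·19.2 = ln(7.8649) = 2.0624, so r = 2.0624/19.2 = 0.10742.

0.11 per day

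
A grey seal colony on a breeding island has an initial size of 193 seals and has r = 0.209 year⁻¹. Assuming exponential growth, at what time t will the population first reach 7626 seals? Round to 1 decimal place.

Set N₀·e^(rt) = 7626: e^(0.209·t) = 7626/193 = 39.513.
0.209·t = ln(39.513) = 3.6766, so t = 3.6766/0.209 = 17.592.

17.6 years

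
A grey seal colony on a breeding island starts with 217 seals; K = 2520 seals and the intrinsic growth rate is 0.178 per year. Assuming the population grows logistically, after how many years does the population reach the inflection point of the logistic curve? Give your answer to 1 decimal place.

13.3 years

Logistic growth is fastest at N = K/2 = 1260.
A = (K − N₀)/N₀ = 10.613. Set K/(1 + A·e^(−rt)) = K/2 → A·e^(−rt) = 1.
e^(−0.178t) = 1/10.613 = 0.0942249, so t = ln(10.613)/0.178 = 2.3621/0.178 = 13.27.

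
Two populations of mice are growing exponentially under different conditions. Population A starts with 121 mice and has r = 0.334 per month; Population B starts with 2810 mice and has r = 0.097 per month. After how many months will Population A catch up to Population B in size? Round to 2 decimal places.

13.27 months

Set 121·e^(0.334t) = 2810·e^(0.097t).
e^((0.334 − 0.097)t) = 2810/121 → e^(0.237·t) = 23.223.
0.237·t = ln(23.223) = 3.1451, so t = 3.1451/0.237 = 13.271.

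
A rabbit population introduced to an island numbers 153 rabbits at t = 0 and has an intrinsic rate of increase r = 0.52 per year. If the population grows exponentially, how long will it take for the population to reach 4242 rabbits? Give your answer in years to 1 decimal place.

6.4 years

Set N₀·e^(rt) = 4242: e^(0.52·t) = 4242/153 = 27.725.
0.52·t = ln(27.725) = 3.3224, so t = 3.3224/0.52 = 6.3891.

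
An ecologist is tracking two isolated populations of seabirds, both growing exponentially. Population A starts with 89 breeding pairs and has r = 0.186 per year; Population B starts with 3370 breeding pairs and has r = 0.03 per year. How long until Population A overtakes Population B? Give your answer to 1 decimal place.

Set 89·e^(0.186t) = 3370·e^(0.03t).
e^((0.186 − 0.03)t) = 3370/89 → e^(0.156·t) = 37.865.
0.156·t = ln(37.865) = 3.634, so t = 3.634/0.156 = 23.295.

23.3 years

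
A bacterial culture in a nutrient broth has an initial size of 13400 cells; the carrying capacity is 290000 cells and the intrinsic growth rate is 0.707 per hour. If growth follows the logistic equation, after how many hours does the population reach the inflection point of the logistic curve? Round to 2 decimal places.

Logistic growth is fastest at N = K/2 = 145000.
A = (K − N₀)/N₀ = 20.642. Set K/(1 + A·e^(−rt)) = K/2 → A·e^(−rt) = 1.
e^(−0.707t) = 1/20.642 = 0.0484454, so t = ln(20.642)/0.707 = 3.0273/0.707 = 4.2819.

4.28 hours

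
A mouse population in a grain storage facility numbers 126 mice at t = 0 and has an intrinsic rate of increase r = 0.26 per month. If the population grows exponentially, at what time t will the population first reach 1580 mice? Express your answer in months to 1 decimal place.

Set N₀·e^(rt) = 1580: e^(0.26·t) = 1580/126 = 12.54.
0.26·t = ln(12.54) = 2.5289, so t = 2.5289/0.26 = 9.7265.

9.7 months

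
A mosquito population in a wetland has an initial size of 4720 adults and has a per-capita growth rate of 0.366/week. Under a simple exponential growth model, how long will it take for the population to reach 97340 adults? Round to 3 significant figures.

8.27 weeks

Set N₀·e^(rt) = 97340: e^(0.366·t) = 97340/4720 = 20.623.
0.366·t = ln(20.623) = 3.0264, so t = 3.0264/0.366 = 8.2689.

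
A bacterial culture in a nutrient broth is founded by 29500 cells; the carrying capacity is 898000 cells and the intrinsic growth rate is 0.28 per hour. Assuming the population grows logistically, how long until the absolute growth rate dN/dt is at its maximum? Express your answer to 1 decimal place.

12.1 hours

Logistic growth is fastest at N = K/2 = 449000.
A = (K − N₀)/N₀ = 29.441. Set K/(1 + A·e^(−rt)) = K/2 → A·e^(−rt) = 1.
e^(−0.28t) = 1/29.441 = 0.0339666, so t = ln(29.441)/0.28 = 3.3824/0.28 = 12.08.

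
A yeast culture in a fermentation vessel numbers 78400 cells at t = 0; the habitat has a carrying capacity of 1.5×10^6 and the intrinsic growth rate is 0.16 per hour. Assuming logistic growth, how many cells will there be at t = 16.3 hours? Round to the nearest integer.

642111 cells

A = (K − N₀)/N₀ = (1.5×10^6 − 78400)/78400 = 18.133.
N(t) = K/(1 + A·e^(−rt)) = 1.5×10^6/(1 + 18.133×e^(−0.16×16.3)).
e^(−2.608) = 0.073682; denominator = 1 + 18.133×0.073682 = 2.336.
N = 1.5×10^6/2.336 = 642111.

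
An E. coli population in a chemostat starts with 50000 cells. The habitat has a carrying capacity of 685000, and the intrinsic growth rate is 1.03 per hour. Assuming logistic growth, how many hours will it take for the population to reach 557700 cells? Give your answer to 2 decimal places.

3.90 hours

A = (K − N₀)/N₀ = (685000 − 50000)/50000 = 12.7.
Solve 685000/(1 + 12.7·e^(−1.03t)) = 557700: 1 + 12.7·e^(−1.03t) = 1.2283, so e^(−1.03t) = 0.0179731.
−1.03·t = ln(0.0179731) = -4.0189, so t = 4.0189/1.03 = 3.9018.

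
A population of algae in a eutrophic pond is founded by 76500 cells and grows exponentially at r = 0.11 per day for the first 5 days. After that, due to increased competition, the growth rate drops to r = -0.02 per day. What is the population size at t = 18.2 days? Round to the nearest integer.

Phase 1: N(5) = 76500·e^(0.11×5) = 76500·e^0.55 = 132594.
Phase 2 runs for 18.2 − 5 = 13.2 days at r = -0.02.
N(18.2) = 132594·e^(-0.02×13.2) = 132594·e^-0.264 = 101829.

101829 cells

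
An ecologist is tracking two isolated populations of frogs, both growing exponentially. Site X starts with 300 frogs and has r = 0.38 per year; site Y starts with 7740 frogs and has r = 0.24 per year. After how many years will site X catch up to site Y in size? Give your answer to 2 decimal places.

Set 300·e^(0.38t) = 7740·e^(0.24t).
e^((0.38 − 0.24)t) = 7740/300 → e^(0.14·t) = 25.8.
0.14·t = ln(25.8) = 3.2504, so t = 3.2504/0.14 = 23.217.

23.22 years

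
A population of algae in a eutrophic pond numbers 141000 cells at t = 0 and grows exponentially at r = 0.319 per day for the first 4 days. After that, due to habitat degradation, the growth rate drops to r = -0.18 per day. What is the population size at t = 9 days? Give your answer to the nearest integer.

205359 cells

Phase 1: N(4) = 141000·e^(0.319×4) = 141000·e^1.276 = 505102.
Phase 2 runs for 9 − 4 = 5 days at r = -0.18.
N(9) = 505102·e^(-0.18×5) = 505102·e^-0.9 = 205359.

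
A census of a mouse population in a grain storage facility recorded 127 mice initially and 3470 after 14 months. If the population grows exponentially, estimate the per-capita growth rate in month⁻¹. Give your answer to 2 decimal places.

0.24 per month

From N(t) = N₀·e^(rt): e^(r·14) = 3470/127 = 27.323.
r·14 = ln(27.323) = 3.3077, so r = 3.3077/14 = 0.23627.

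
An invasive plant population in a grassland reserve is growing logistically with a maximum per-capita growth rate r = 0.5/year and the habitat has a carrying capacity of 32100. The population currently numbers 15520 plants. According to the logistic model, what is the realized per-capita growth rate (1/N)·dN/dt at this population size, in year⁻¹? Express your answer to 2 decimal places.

0.26 per year

(1/N)·dN/dt = r(1 − N/K) = 0.5 × (1 − 15520/32100).
= 0.5 × 0.51651 = 0.25826.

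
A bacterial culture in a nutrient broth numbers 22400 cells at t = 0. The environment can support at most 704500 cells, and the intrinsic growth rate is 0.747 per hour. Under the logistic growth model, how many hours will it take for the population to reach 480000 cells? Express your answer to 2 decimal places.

A = (K − N₀)/N₀ = (704500 − 22400)/22400 = 30.451.
Solve 704500/(1 + 30.451·e^(−0.747t)) = 480000: 1 + 30.451·e^(−0.747t) = 1.4677, so e^(−0.747t) = 0.0153594.
−0.747·t = ln(0.0153594) = -4.176, so t = 4.176/0.747 = 5.5904.

5.59 hours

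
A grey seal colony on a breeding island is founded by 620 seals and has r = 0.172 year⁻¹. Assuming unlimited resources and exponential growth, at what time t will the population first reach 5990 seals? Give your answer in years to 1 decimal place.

Set N₀·e^(rt) = 5990: e^(0.172·t) = 5990/620 = 9.6613.
0.172·t = ln(9.6613) = 2.2681, so t = 2.2681/0.172 = 13.187.

13.2 years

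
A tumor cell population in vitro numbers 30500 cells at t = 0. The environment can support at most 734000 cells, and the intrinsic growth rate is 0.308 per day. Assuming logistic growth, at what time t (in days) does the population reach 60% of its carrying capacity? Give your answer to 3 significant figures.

A = (K − N₀)/N₀ = (734000 − 30500)/30500 = 23.066.
Solve 734000/(1 + 23.066·e^(−0.308t)) = 440400: 1 + 23.066·e^(−0.308t) = 1.6667, so e^(−0.308t) = 0.0289031.
−0.308·t = ln(0.0289031) = -3.5438, so t = 3.5438/0.308 = 11.506.

11.5 days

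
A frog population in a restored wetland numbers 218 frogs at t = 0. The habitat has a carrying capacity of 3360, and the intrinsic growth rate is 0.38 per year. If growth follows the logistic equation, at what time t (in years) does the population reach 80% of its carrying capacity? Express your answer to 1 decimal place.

10.7 years

A = (K − N₀)/N₀ = (3360 − 218)/218 = 14.413.
Solve 3360/(1 + 14.413·e^(−0.38t)) = 2688: 1 + 14.413·e^(−0.38t) = 1.25, so e^(−0.38t) = 0.0173456.
−0.38·t = ln(0.0173456) = -4.0544, so t = 4.0544/0.38 = 10.67.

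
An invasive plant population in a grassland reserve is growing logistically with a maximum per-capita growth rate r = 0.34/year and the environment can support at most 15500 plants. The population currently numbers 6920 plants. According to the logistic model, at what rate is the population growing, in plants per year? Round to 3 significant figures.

1300 plants per year

dN/dt = rN(1 − N/K) = 0.34 × 6920 × (1 − 6920/15500).
1 − 6920/15500 = 0.55355; dN/dt = 0.34 × 6920 × 0.55355 = 1302.4.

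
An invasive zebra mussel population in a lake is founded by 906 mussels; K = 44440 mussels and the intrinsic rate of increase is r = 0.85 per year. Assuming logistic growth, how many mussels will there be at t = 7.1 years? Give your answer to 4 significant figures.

39860 mussels

A = (K − N₀)/N₀ = (44440 − 906)/906 = 48.051.
N(t) = K/(1 + A·e^(−rt)) = 44440/(1 + 48.051×e^(−0.85×7.1)).
e^(−6.035) = 0.0023935; denominator = 1 + 48.051×0.0023935 = 1.115.
N = 44440/1.115 = 39856.2.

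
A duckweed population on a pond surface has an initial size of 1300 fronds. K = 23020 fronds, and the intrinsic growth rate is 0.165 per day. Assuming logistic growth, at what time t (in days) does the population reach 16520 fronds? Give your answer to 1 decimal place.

A = (K − N₀)/N₀ = (23020 − 1300)/1300 = 16.708.
Solve 23020/(1 + 16.708·e^(−0.165t)) = 16520: 1 + 16.708·e^(−0.165t) = 1.3935, so e^(−0.165t) = 0.0235498.
−0.165·t = ln(0.0235498) = -3.7486, so t = 3.7486/0.165 = 22.719.

22.7 days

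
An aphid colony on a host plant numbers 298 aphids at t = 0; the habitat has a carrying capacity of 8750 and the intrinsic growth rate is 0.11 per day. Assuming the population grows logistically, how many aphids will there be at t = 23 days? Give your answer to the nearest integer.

2685 aphids

A = (K − N₀)/N₀ = (8750 − 298)/298 = 28.362.
N(t) = K/(1 + A·e^(−rt)) = 8750/(1 + 28.362×e^(−0.11×23)).
e^(−2.53) = 0.079659; denominator = 1 + 28.362×0.079659 = 3.2593.
N = 8750/3.2593 = 2684.61.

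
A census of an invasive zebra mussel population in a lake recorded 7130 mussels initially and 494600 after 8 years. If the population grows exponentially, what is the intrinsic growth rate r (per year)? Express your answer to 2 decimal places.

0.53 per year

From N(t) = N₀·e^(rt): e^(r·8) = 494600/7130 = 69.369.
r·8 = ln(69.369) = 4.2394, so r = 4.2394/8 = 0.52993.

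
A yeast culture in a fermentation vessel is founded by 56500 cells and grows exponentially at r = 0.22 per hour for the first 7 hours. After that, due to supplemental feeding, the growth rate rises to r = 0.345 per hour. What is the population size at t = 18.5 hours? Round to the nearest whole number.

Phase 1: N(7) = 56500·e^(0.22×7) = 56500·e^1.54 = 263549.
Phase 2 runs for 18.5 − 7 = 11.5 hours at r = 0.345.
N(18.5) = 263549·e^(0.345×11.5) = 263549·e^3.967 = 1.392917×10^7.

13929172 cells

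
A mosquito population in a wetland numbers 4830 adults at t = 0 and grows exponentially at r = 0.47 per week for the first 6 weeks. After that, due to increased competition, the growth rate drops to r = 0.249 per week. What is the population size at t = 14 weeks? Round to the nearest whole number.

593980 adults

Phase 1: N(6) = 4830·e^(0.47×6) = 4830·e^2.82 = 81032.2.
Phase 2 runs for 14 − 6 = 8 weeks at r = 0.249.
N(14) = 81032.2·e^(0.249×8) = 81032.2·e^1.992 = 593980.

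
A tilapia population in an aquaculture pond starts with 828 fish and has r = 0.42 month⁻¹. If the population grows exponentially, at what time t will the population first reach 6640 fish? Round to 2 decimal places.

Set N₀·e^(rt) = 6640: e^(0.42·t) = 6640/828 = 8.0193.
0.42·t = ln(8.0193) = 2.0819, so t = 2.0819/0.42 = 4.9568.

4.96 months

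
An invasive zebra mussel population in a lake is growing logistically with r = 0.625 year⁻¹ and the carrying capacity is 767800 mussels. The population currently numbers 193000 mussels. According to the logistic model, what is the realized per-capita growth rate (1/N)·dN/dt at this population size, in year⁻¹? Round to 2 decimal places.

(1/N)·dN/dt = r(1 − N/K) = 0.625 × (1 − 193000/767800).
= 0.625 × 0.74863 = 0.4679.

0.47 per year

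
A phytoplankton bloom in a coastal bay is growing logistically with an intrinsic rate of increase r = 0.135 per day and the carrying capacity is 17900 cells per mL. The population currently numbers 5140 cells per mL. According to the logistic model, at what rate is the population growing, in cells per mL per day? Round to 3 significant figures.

dN/dt = rN(1 − N/K) = 0.135 × 5140 × (1 − 5140/17900).
1 − 5140/17900 = 0.71285; dN/dt = 0.135 × 5140 × 0.71285 = 494.65.

495 cells per mL per day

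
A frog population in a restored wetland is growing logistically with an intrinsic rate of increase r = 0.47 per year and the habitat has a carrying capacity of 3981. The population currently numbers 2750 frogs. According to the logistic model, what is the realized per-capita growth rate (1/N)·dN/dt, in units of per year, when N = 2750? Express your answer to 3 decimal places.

0.145 per year

(1/N)·dN/dt = r(1 − N/K) = 0.47 × (1 − 2750/3981).
= 0.47 × 0.30922 = 0.14533.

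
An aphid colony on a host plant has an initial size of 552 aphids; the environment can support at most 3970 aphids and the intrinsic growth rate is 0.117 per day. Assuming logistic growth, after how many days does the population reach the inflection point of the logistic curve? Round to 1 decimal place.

15.6 days

Logistic growth is fastest at N = K/2 = 1985.
A = (K − N₀)/N₀ = 6.192. Set K/(1 + A·e^(−rt)) = K/2 → A·e^(−rt) = 1.
e^(−0.117t) = 1/6.192 = 0.161498, so t = ln(6.192)/0.117 = 1.8233/0.117 = 15.583.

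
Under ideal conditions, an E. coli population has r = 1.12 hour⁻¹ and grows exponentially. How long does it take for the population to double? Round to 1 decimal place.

0.6 hours

Doubling time t_d = ln(2)/r = 0.6931/1.12 = 0.61888.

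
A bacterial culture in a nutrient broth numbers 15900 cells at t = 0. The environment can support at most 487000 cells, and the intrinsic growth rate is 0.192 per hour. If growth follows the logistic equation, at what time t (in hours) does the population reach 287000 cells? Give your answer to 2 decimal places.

19.53 hours

A = (K − N₀)/N₀ = (487000 − 15900)/15900 = 29.629.
Solve 487000/(1 + 29.629·e^(−0.192t)) = 287000: 1 + 29.629·e^(−0.192t) = 1.6969, so e^(−0.192t) = 0.0235197.
−0.192·t = ln(0.0235197) = -3.7499, so t = 3.7499/0.192 = 19.531.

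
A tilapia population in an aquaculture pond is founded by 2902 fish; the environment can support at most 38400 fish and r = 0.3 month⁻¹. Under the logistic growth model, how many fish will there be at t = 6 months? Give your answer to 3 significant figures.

12700 fish

A = (K − N₀)/N₀ = (38400 − 2902)/2902 = 12.232.
N(t) = K/(1 + A·e^(−rt)) = 38400/(1 + 12.232×e^(−0.3×6)).
e^(−1.8) = 0.1653; denominator = 1 + 12.232×0.1653 = 3.022.
N = 38400/3.022 = 12706.9.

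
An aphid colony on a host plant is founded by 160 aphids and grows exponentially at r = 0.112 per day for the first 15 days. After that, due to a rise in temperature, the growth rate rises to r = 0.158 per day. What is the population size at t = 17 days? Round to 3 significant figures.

1180 aphids

Phase 1: N(15) = 160·e^(0.112×15) = 160·e^1.68 = 858.489.
Phase 2 runs for 17 − 15 = 2 days at r = 0.158.
N(17) = 858.489·e^(0.158×2) = 858.489·e^0.316 = 1177.53.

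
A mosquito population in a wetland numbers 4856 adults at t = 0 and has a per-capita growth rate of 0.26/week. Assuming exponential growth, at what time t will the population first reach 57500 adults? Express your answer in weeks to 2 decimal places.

9.51 weeks

Set N₀·e^(rt) = 57500: e^(0.26·t) = 57500/4856 = 11.841.
0.26·t = ln(11.841) = 2.4716, so t = 2.4716/0.26 = 9.506.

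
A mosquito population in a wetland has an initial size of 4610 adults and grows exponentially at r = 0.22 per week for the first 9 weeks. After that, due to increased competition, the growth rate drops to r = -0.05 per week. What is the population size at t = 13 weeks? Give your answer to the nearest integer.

27337 adults

Phase 1: N(9) = 4610·e^(0.22×9) = 4610·e^1.98 = 33389.
Phase 2 runs for 13 − 9 = 4 weeks at r = -0.05.
N(13) = 33389·e^(-0.05×4) = 33389·e^-0.2 = 27336.6.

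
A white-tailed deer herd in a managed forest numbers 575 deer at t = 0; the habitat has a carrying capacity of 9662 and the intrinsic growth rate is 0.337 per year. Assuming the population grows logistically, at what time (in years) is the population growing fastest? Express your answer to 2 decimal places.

8.19 years

Logistic growth is fastest at N = K/2 = 4831.
A = (K − N₀)/N₀ = 15.803. Set K/(1 + A·e^(−rt)) = K/2 → A·e^(−rt) = 1.
e^(−0.337t) = 1/15.803 = 0.0632772, so t = ln(15.803)/0.337 = 2.7602/0.337 = 8.1906.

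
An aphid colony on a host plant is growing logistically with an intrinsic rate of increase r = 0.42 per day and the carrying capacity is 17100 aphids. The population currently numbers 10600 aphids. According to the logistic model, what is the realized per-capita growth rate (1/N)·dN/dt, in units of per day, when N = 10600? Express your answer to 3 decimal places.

0.160 per day

(1/N)·dN/dt = r(1 − N/K) = 0.42 × (1 − 10600/17100).
= 0.42 × 0.38012 = 0.15965.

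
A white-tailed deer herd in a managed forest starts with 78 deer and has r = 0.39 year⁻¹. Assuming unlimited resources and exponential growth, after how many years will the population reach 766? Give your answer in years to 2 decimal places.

5.86 years

Set N₀·e^(rt) = 766: e^(0.39·t) = 766/78 = 9.8205.
0.39·t = ln(9.8205) = 2.2845, so t = 2.2845/0.39 = 5.8576.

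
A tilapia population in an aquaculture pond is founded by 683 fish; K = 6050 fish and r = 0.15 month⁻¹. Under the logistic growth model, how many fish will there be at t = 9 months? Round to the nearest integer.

1992 fish

A = (K − N₀)/N₀ = (6050 − 683)/683 = 7.858.
N(t) = K/(1 + A·e^(−rt)) = 6050/(1 + 7.858×e^(−0.15×9)).
e^(−1.35) = 0.25924; denominator = 1 + 7.858×0.25924 = 3.0371.
N = 6050/3.0371 = 1992.03.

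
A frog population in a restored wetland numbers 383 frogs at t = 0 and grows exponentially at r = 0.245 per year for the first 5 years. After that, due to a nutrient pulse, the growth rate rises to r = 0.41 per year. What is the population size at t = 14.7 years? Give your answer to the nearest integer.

Phase 1: N(5) = 383·e^(0.245×5) = 383·e^1.225 = 1303.8.
Phase 2 runs for 14.7 − 5 = 9.7 years at r = 0.41.
N(14.7) = 1303.8·e^(0.41×9.7) = 1303.8·e^3.977 = 69566.3.

69566 frogs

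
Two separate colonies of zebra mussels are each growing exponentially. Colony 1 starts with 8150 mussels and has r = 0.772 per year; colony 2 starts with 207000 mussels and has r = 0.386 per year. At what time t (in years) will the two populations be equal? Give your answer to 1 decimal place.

8.4 years

Set 8150·e^(0.772t) = 207000·e^(0.386t).
e^((0.772 − 0.386)t) = 207000/8150 → e^(0.386·t) = 25.399.
0.386·t = ln(25.399) = 3.2347, so t = 3.2347/0.386 = 8.3801.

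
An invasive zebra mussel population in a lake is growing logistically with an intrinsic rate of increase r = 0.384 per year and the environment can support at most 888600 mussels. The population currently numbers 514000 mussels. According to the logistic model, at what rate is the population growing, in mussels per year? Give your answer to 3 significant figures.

83200 mussels per year

dN/dt = rN(1 − N/K) = 0.384 × 514000 × (1 − 514000/888600).
1 − 514000/888600 = 0.42156; dN/dt = 0.384 × 514000 × 0.42156 = 83206.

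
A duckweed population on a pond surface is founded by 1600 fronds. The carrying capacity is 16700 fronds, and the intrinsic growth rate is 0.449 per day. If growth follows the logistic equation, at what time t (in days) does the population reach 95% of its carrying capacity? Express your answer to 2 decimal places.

A = (K − N₀)/N₀ = (16700 − 1600)/1600 = 9.4375.
Solve 16700/(1 + 9.4375·e^(−0.449t)) = 15865: 1 + 9.4375·e^(−0.449t) = 1.0526, so e^(−0.449t) = 0.00557686.
−0.449·t = ln(0.00557686) = -5.1891, so t = 5.1891/0.449 = 11.557.

11.56 days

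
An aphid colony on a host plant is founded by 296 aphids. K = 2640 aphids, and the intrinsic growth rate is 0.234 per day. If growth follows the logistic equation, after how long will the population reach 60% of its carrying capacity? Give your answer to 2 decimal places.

A = (K − N₀)/N₀ = (2640 − 296)/296 = 7.9189.
Solve 2640/(1 + 7.9189·e^(−0.234t)) = 1584: 1 + 7.9189·e^(−0.234t) = 1.6667, so e^(−0.234t) = 0.0841866.
−0.234·t = ln(0.0841866) = -2.4747, so t = 2.4747/0.234 = 10.576.

10.58 days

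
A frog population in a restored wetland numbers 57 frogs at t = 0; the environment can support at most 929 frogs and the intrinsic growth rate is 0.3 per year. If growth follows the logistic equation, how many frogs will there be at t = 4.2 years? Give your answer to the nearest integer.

174 frogs

A = (K − N₀)/N₀ = (929 − 57)/57 = 15.298.
N(t) = K/(1 + A·e^(−rt)) = 929/(1 + 15.298×e^(−0.3×4.2)).
e^(−1.26) = 0.28365; denominator = 1 + 15.298×0.28365 = 5.3394.
N = 929/5.3394 = 173.989.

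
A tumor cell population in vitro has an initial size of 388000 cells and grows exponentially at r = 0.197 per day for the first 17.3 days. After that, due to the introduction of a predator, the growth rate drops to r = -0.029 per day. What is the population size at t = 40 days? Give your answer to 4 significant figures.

Phase 1: N(17.3) = 388000·e^(0.197×17.3) = 388000·e^3.408 = 1.172062×10^7.
Phase 2 runs for 40 − 17.3 = 22.7 days at r = -0.029.
N(40) = 1.172062×10^7·e^(-0.029×22.7) = 1.172062×10^7·e^-0.6583 = 6.068127×10^6.

6068000 cells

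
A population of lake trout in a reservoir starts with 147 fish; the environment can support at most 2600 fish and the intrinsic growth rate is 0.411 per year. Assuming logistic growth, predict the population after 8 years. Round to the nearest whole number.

A = (K − N₀)/N₀ = (2600 − 147)/147 = 16.687.
N(t) = K/(1 + A·e^(−rt)) = 2600/(1 + 16.687×e^(−0.411×8)).
e^(−3.288) = 0.037328; denominator = 1 + 16.687×0.037328 = 1.6229.
N = 2600/1.6229 = 1602.07.

1602 fish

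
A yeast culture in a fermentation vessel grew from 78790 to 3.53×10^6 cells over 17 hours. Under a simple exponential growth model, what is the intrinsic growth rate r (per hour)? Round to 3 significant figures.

From N(t) = N₀·e^(rt): e^(r·17) = 3.53×10^6/78790 = 44.803.
r·17 = ln(44.803) = 3.8023, so r = 3.8023/17 = 0.22366.

0.224 per hour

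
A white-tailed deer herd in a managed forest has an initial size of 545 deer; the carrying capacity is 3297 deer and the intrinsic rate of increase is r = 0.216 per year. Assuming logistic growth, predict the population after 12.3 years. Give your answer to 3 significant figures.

A = (K − N₀)/N₀ = (3297 − 545)/545 = 5.0495.
N(t) = K/(1 + A·e^(−rt)) = 3297/(1 + 5.0495×e^(−0.216×12.3)).
e^(−2.657) = 0.070172; denominator = 1 + 5.0495×0.070172 = 1.3543.
N = 3297/1.3543 = 2434.4.

2430 deer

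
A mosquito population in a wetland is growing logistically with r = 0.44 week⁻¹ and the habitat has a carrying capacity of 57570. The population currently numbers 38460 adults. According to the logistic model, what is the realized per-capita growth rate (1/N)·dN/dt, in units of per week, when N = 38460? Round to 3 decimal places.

0.146 per week

(1/N)·dN/dt = r(1 − N/K) = 0.44 × (1 − 38460/57570).
= 0.44 × 0.33194 = 0.14606.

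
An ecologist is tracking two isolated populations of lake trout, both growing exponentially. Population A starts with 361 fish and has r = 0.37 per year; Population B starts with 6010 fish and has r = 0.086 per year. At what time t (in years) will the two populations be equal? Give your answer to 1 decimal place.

9.9 years

Set 361·e^(0.37t) = 6010·e^(0.086t).
e^((0.37 − 0.086)t) = 6010/361 → e^(0.284·t) = 16.648.
0.284·t = ln(16.648) = 2.8123, so t = 2.8123/0.284 = 9.9025.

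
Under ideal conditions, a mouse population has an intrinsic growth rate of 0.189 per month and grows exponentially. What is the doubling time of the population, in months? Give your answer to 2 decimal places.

Doubling time t_d = ln(2)/r = 0.6931/0.189 = 3.6674.

3.67 months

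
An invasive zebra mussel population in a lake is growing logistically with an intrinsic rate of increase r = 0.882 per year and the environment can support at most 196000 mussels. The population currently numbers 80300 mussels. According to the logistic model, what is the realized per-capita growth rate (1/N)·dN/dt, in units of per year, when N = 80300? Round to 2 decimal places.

(1/N)·dN/dt = r(1 − N/K) = 0.882 × (1 − 80300/196000).
= 0.882 × 0.59031 = 0.52065.

0.52 per year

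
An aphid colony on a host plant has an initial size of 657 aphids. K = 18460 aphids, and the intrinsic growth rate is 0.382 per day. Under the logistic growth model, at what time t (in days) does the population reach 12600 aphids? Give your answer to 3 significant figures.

10.6 days

A = (K − N₀)/N₀ = (18460 − 657)/657 = 27.097.
Solve 18460/(1 + 27.097·e^(−0.382t)) = 12600: 1 + 27.097·e^(−0.382t) = 1.4651, so e^(−0.382t) = 0.0171632.
−0.382·t = ln(0.0171632) = -4.065, so t = 4.065/0.382 = 10.641.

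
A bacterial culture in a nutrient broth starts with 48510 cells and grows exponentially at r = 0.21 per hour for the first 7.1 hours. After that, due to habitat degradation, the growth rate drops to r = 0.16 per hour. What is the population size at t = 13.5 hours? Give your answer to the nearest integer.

599904 cells

Phase 1: N(7.1) = 48510·e^(0.21×7.1) = 48510·e^1.491 = 215459.
Phase 2 runs for 13.5 − 7.1 = 6.4 hours at r = 0.16.
N(13.5) = 215459·e^(0.16×6.4) = 215459·e^1.024 = 599904.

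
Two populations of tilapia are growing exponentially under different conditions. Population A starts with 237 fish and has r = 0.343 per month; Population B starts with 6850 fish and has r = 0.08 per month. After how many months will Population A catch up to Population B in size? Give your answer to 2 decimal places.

Set 237·e^(0.343t) = 6850·e^(0.08t).
e^((0.343 − 0.08)t) = 6850/237 → e^(0.263·t) = 28.903.
0.263·t = ln(28.903) = 3.3639, so t = 3.3639/0.263 = 12.791.

12.79 months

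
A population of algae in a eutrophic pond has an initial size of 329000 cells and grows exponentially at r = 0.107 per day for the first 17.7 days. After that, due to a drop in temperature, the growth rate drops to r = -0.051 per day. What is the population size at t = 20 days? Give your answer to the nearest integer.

Phase 1: N(17.7) = 329000·e^(0.107×17.7) = 329000·e^1.894 = 2.186282×10^6.
Phase 2 runs for 20 − 17.7 = 2.3 days at r = -0.051.
N(20) = 2.186282×10^6·e^(-0.051×2.3) = 2.186282×10^6·e^-0.1173 = 1.944301×10^6.

1944301 cells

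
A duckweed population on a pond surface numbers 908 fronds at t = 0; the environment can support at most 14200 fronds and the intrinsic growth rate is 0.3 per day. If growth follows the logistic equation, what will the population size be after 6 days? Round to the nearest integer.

A = (K − N₀)/N₀ = (14200 − 908)/908 = 14.639.
N(t) = K/(1 + A·e^(−rt)) = 14200/(1 + 14.639×e^(−0.3×6)).
e^(−1.8) = 0.1653; denominator = 1 + 14.639×0.1653 = 3.4198.
N = 14200/3.4198 = 4152.32.

4152 fronds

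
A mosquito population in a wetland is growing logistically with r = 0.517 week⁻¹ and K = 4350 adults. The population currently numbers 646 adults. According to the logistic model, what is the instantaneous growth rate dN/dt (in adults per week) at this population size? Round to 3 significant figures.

dN/dt = rN(1 − N/K) = 0.517 × 646 × (1 − 646/4350).
1 − 646/4350 = 0.85149; dN/dt = 0.517 × 646 × 0.85149 = 284.38.

284 adults per week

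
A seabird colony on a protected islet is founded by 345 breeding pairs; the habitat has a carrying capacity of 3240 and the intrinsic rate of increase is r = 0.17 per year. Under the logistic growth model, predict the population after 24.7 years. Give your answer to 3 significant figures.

2880 breeding pairs

A = (K − N₀)/N₀ = (3240 − 345)/345 = 8.3913.
N(t) = K/(1 + A·e^(−rt)) = 3240/(1 + 8.3913×e^(−0.17×24.7)).
e^(−4.199) = 0.015011; denominator = 1 + 8.3913×0.015011 = 1.126.
N = 3240/1.126 = 2877.55.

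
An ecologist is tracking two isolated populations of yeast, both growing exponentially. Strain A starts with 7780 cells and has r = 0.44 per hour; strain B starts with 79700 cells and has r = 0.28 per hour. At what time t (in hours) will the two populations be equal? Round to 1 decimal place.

Set 7780·e^(0.44t) = 79700·e^(0.28t).
e^((0.44 − 0.28)t) = 79700/7780 → e^(0.16·t) = 10.244.
0.16·t = ln(10.244) = 2.3267, so t = 2.3267/0.16 = 14.542.

14.5 hours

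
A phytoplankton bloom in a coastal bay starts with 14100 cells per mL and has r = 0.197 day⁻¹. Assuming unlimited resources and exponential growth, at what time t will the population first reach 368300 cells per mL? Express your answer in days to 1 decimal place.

16.6 days

Set N₀·e^(rt) = 368300: e^(0.197·t) = 368300/14100 = 26.121.
0.197·t = ln(26.121) = 3.2627, so t = 3.2627/0.197 = 16.562.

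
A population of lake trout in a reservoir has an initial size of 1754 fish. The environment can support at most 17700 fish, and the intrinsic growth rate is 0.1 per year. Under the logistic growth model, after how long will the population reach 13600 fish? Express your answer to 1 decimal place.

34.1 years

A = (K − N₀)/N₀ = (17700 − 1754)/1754 = 9.0912.
Solve 17700/(1 + 9.0912·e^(−0.1t)) = 13600: 1 + 9.0912·e^(−0.1t) = 1.3015, so e^(−0.1t) = 0.0331606.
−0.1·t = ln(0.0331606) = -3.4064, so t = 3.4064/0.1 = 34.064.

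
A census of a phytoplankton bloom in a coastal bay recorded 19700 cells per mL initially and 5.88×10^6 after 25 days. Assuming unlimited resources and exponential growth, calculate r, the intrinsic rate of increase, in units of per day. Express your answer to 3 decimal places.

From N(t) = N₀·e^(rt): e^(r·25) = 5.88×10^6/19700 = 298.48.
r·25 = ln(298.48) = 5.6987, so r = 5.6987/25 = 0.22795.

0.228 per day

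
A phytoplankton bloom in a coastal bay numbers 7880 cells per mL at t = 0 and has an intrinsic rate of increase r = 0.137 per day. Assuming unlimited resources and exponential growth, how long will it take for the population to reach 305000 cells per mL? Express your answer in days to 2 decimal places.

Set N₀·e^(rt) = 305000: e^(0.137·t) = 305000/7880 = 38.706.
0.137·t = ln(38.706) = 3.656, so t = 3.656/0.137 = 26.686.

26.69 days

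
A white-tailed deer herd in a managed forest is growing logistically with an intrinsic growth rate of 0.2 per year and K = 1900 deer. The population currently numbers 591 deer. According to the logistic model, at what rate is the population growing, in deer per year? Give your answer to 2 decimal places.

dN/dt = rN(1 − N/K) = 0.2 × 591 × (1 − 591/1900).
1 − 591/1900 = 0.68895; dN/dt = 0.2 × 591 × 0.68895 = 81.434.

81.43 deer per year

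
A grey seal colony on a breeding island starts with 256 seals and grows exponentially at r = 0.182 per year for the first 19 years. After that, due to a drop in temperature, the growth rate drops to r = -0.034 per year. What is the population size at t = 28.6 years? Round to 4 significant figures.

5865 seals

Phase 1: N(19) = 256·e^(0.182×19) = 256·e^3.458 = 8128.87.
Phase 2 runs for 28.6 − 19 = 9.6 years at r = -0.034.
N(28.6) = 8128.87·e^(-0.034×9.6) = 8128.87·e^-0.3264 = 5865.12.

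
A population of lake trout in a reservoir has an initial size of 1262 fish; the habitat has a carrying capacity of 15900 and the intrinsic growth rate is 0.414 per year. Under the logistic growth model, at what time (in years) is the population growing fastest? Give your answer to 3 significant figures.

5.92 years

Logistic growth is fastest at N = K/2 = 7950.
A = (K − N₀)/N₀ = 11.599. Set K/(1 + A·e^(−rt)) = K/2 → A·e^(−rt) = 1.
e^(−0.414t) = 1/11.599 = 0.086214, so t = ln(11.599)/0.414 = 2.4509/0.414 = 5.9201.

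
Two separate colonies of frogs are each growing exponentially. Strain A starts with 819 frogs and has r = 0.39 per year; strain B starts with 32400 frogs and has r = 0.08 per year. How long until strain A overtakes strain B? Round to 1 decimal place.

Set 819·e^(0.39t) = 32400·e^(0.08t).
e^((0.39 − 0.08)t) = 32400/819 → e^(0.31·t) = 39.56.
0.31·t = ln(39.56) = 3.6778, so t = 3.6778/0.31 = 11.864.

11.9 years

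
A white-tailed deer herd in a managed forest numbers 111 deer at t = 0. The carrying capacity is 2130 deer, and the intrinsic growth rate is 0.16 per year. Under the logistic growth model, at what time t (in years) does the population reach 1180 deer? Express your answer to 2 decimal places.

A = (K − N₀)/N₀ = (2130 − 111)/111 = 18.189.
Solve 2130/(1 + 18.189·e^(−0.16t)) = 1180: 1 + 18.189·e^(−0.16t) = 1.8051, so e^(−0.16t) = 0.0442617.
−0.16·t = ln(0.0442617) = -3.1176, so t = 3.1176/0.16 = 19.485.

19.49 years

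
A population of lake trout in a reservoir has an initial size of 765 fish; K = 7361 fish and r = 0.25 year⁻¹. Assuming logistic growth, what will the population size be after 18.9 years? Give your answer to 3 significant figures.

6840 fish

A = (K − N₀)/N₀ = (7361 − 765)/765 = 8.6222.
N(t) = K/(1 + A·e^(−rt)) = 7361/(1 + 8.6222×e^(−0.25×18.9)).
e^(−4.725) = 0.0088707; denominator = 1 + 8.6222×0.0088707 = 1.0765.
N = 7361/1.0765 = 6837.99.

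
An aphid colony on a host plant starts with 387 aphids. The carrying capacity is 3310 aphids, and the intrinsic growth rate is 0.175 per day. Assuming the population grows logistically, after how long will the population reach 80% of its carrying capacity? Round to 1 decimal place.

A = (K − N₀)/N₀ = (3310 − 387)/387 = 7.553.
Solve 3310/(1 + 7.553·e^(−0.175t)) = 2648: 1 + 7.553·e^(−0.175t) = 1.25, so e^(−0.175t) = 0.0330996.
−0.175·t = ln(0.0330996) = -3.4082, so t = 3.4082/0.175 = 19.476.

19.5 days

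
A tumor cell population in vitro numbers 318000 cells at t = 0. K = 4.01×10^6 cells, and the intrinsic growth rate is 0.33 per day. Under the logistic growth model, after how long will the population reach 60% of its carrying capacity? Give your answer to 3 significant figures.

8.66 days

A = (K − N₀)/N₀ = (4.01×10^6 − 318000)/318000 = 11.61.
Solve 4.01×10^6/(1 + 11.61·e^(−0.33t)) = 2.406×10^6: 1 + 11.61·e^(−0.33t) = 1.6667, so e^(−0.33t) = 0.0574215.
−0.33·t = ln(0.0574215) = -2.8573, so t = 2.8573/0.33 = 8.6586.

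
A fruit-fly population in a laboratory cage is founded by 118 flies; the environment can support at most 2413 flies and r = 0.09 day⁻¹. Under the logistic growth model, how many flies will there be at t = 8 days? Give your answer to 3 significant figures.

A = (K − N₀)/N₀ = (2413 − 118)/118 = 19.449.
N(t) = K/(1 + A·e^(−rt)) = 2413/(1 + 19.449×e^(−0.09×8)).
e^(−0.72) = 0.48675; denominator = 1 + 19.449×0.48675 = 10.467.
N = 2413/10.467 = 230.536.

231 flies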